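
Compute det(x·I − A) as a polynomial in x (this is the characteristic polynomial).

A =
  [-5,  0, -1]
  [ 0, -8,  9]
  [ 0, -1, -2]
x^3 + 15*x^2 + 75*x + 125

Expanding det(x·I − A) (e.g. by cofactor expansion or by noting that A is similar to its Jordan form J, which has the same characteristic polynomial as A) gives
  χ_A(x) = x^3 + 15*x^2 + 75*x + 125
which factors as (x + 5)^3. The eigenvalues (with algebraic multiplicities) are λ = -5 with multiplicity 3.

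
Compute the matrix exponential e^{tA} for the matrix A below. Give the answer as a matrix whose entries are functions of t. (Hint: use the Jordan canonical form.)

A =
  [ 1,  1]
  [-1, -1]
e^{tA} =
  [t + 1, t]
  [-t, 1 - t]

Strategy: write A = P · J · P⁻¹ where J is a Jordan canonical form, so e^{tA} = P · e^{tJ} · P⁻¹, and e^{tJ} can be computed block-by-block.

A has Jordan form
J =
  [0, 1]
  [0, 0]
(up to reordering of blocks).

Per-block formulas:
  For a 2×2 Jordan block J_2(0): exp(t · J_2(0)) = e^(0t)·(I + t·N), where N is the 2×2 nilpotent shift.

After assembling e^{tJ} and conjugating by P, we get:

e^{tA} =
  [t + 1, t]
  [-t, 1 - t]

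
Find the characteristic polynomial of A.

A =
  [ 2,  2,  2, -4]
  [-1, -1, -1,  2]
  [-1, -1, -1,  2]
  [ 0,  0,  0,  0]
x^4

Expanding det(x·I − A) (e.g. by cofactor expansion or by noting that A is similar to its Jordan form J, which has the same characteristic polynomial as A) gives
  χ_A(x) = x^4
which factors as x^4. The eigenvalues (with algebraic multiplicities) are λ = 0 with multiplicity 4.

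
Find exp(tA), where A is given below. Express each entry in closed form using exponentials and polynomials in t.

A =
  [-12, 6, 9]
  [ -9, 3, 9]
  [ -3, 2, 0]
e^{tA} =
  [-9*t*exp(-3*t) + exp(-3*t), 6*t*exp(-3*t), 9*t*exp(-3*t)]
  [-9*t*exp(-3*t), 6*t*exp(-3*t) + exp(-3*t), 9*t*exp(-3*t)]
  [-3*t*exp(-3*t), 2*t*exp(-3*t), 3*t*exp(-3*t) + exp(-3*t)]

Strategy: write A = P · J · P⁻¹ where J is a Jordan canonical form, so e^{tA} = P · e^{tJ} · P⁻¹, and e^{tJ} can be computed block-by-block.

A has Jordan form
J =
  [-3,  1,  0]
  [ 0, -3,  0]
  [ 0,  0, -3]
(up to reordering of blocks).

Per-block formulas:
  For a 1×1 block at λ = -3: exp(t · [-3]) = [e^(-3t)].
  For a 2×2 Jordan block J_2(-3): exp(t · J_2(-3)) = e^(-3t)·(I + t·N), where N is the 2×2 nilpotent shift.

After assembling e^{tJ} and conjugating by P, we get:

e^{tA} =
  [-9*t*exp(-3*t) + exp(-3*t), 6*t*exp(-3*t), 9*t*exp(-3*t)]
  [-9*t*exp(-3*t), 6*t*exp(-3*t) + exp(-3*t), 9*t*exp(-3*t)]
  [-3*t*exp(-3*t), 2*t*exp(-3*t), 3*t*exp(-3*t) + exp(-3*t)]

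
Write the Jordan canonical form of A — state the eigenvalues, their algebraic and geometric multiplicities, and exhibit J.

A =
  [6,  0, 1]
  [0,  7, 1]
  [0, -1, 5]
J_3(6)

The characteristic polynomial is
  det(x·I − A) = x^3 - 18*x^2 + 108*x - 216 = (x - 6)^3

Eigenvalues and multiplicities (the geometric multiplicity of λ is n − rank(A − λI), which equals the number of Jordan blocks for λ):
  λ = 6: algebraic multiplicity = 3, geometric multiplicity = 1

Determining the block sizes for each eigenvalue:
  λ = 6: one block (gm = 1), so the single block has size am = 3 → block sizes [3]

Assembling the blocks gives a Jordan form
J =
  [6, 1, 0]
  [0, 6, 1]
  [0, 0, 6]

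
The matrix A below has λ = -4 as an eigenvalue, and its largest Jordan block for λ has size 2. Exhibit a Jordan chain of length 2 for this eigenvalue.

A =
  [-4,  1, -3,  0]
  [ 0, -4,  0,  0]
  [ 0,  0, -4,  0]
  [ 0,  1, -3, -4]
A Jordan chain for λ = -4 of length 2:
v_1 = (1, 0, 0, 1)ᵀ
v_2 = (0, 1, 0, 0)ᵀ

Let N = A − (-4)·I. We want v_2 with N^2 v_2 = 0 but N^1 v_2 ≠ 0; then v_{j-1} := N · v_j for j = 2, …, 2.

Pick v_2 = (0, 1, 0, 0)ᵀ.
Then v_1 = N · v_2 = (1, 0, 0, 1)ᵀ.

Sanity check: (A − (-4)·I) v_1 = (0, 0, 0, 0)ᵀ = 0. ✓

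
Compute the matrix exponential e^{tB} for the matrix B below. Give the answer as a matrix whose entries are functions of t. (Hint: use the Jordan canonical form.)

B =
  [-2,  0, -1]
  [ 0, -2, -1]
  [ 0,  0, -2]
e^{tB} =
  [exp(-2*t), 0, -t*exp(-2*t)]
  [0, exp(-2*t), -t*exp(-2*t)]
  [0, 0, exp(-2*t)]

Strategy: write B = P · J · P⁻¹ where J is a Jordan canonical form, so e^{tB} = P · e^{tJ} · P⁻¹, and e^{tJ} can be computed block-by-block.

B has Jordan form
J =
  [-2,  1,  0]
  [ 0, -2,  0]
  [ 0,  0, -2]
(up to reordering of blocks).

Per-block formulas:
  For a 1×1 block at λ = -2: exp(t · [-2]) = [e^(-2t)].
  For a 2×2 Jordan block J_2(-2): exp(t · J_2(-2)) = e^(-2t)·(I + t·N), where N is the 2×2 nilpotent shift.

After assembling e^{tJ} and conjugating by P, we get:

e^{tB} =
  [exp(-2*t), 0, -t*exp(-2*t)]
  [0, exp(-2*t), -t*exp(-2*t)]
  [0, 0, exp(-2*t)]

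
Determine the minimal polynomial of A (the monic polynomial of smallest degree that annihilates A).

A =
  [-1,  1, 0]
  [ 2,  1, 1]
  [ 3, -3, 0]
x^3

The characteristic polynomial is χ_A(x) = x^3, so the eigenvalues are known. The minimal polynomial is
  m_A(x) = Π_λ (x − λ)^{k_λ}
where k_λ is the size of the *largest* Jordan block for λ (equivalently, the smallest k with (A − λI)^k v = 0 for every generalised eigenvector v of λ).

  λ = 0: largest Jordan block has size 3, contributing (x − 0)^3

So m_A(x) = x^3 = x^3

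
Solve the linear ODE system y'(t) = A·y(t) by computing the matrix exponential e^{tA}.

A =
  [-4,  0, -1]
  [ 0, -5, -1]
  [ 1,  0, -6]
e^{tA} =
  [t*exp(-5*t) + exp(-5*t), 0, -t*exp(-5*t)]
  [-t^2*exp(-5*t)/2, exp(-5*t), t^2*exp(-5*t)/2 - t*exp(-5*t)]
  [t*exp(-5*t), 0, -t*exp(-5*t) + exp(-5*t)]

Strategy: write A = P · J · P⁻¹ where J is a Jordan canonical form, so e^{tA} = P · e^{tJ} · P⁻¹, and e^{tJ} can be computed block-by-block.

A has Jordan form
J =
  [-5,  1,  0]
  [ 0, -5,  1]
  [ 0,  0, -5]
(up to reordering of blocks).

Per-block formulas:
  For a 3×3 Jordan block J_3(-5): exp(t · J_3(-5)) = e^(-5t)·(I + t·N + (t^2/2)·N^2), where N is the 3×3 nilpotent shift.

After assembling e^{tJ} and conjugating by P, we get:

e^{tA} =
  [t*exp(-5*t) + exp(-5*t), 0, -t*exp(-5*t)]
  [-t^2*exp(-5*t)/2, exp(-5*t), t^2*exp(-5*t)/2 - t*exp(-5*t)]
  [t*exp(-5*t), 0, -t*exp(-5*t) + exp(-5*t)]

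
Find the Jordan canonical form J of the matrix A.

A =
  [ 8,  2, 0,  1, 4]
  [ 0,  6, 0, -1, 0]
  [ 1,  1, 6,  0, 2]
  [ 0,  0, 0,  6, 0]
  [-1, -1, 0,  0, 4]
J_2(6) ⊕ J_2(6) ⊕ J_1(6)

The characteristic polynomial is
  det(x·I − A) = x^5 - 30*x^4 + 360*x^3 - 2160*x^2 + 6480*x - 7776 = (x - 6)^5

Eigenvalues and multiplicities (the geometric multiplicity of λ is n − rank(A − λI), which equals the number of Jordan blocks for λ):
  λ = 6: algebraic multiplicity = 5, geometric multiplicity = 3

Determining the block sizes for each eigenvalue:
  λ = 6: with am = 5 and gm = 3, the partition is not yet determined (e.g. several partitions of 5 into 3 parts exist). Let N = A − (6)·I. Computing rank(N^1) = 2, rank(N^2) = 0; the number of blocks of size ≥ j is rank(N^{j−1}) − rank(N^j), giving [3, 2]. So we have 2 block(s) of size 2, 1 block(s) of size 1 → block sizes [2, 2, 1]

Assembling the blocks gives a Jordan form
J =
  [6, 1, 0, 0, 0]
  [0, 6, 0, 0, 0]
  [0, 0, 6, 1, 0]
  [0, 0, 0, 6, 0]
  [0, 0, 0, 0, 6]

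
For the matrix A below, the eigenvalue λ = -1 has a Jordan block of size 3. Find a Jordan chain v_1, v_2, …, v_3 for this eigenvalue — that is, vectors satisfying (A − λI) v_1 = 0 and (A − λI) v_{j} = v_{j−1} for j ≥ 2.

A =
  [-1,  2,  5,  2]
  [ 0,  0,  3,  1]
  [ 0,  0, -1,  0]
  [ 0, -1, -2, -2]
A Jordan chain for λ = -1 of length 3:
v_1 = (2, 1, 0, -1)ᵀ
v_2 = (5, 3, 0, -2)ᵀ
v_3 = (0, 0, 1, 0)ᵀ

Let N = A − (-1)·I. We want v_3 with N^3 v_3 = 0 but N^2 v_3 ≠ 0; then v_{j-1} := N · v_j for j = 3, …, 2.

Pick v_3 = (0, 0, 1, 0)ᵀ.
Then v_2 = N · v_3 = (5, 3, 0, -2)ᵀ.
Then v_1 = N · v_2 = (2, 1, 0, -1)ᵀ.

Sanity check: (A − (-1)·I) v_1 = (0, 0, 0, 0)ᵀ = 0. ✓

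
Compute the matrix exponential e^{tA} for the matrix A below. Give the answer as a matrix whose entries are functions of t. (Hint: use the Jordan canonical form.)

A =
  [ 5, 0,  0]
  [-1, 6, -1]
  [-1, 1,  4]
e^{tA} =
  [exp(5*t), 0, 0]
  [-t*exp(5*t), t*exp(5*t) + exp(5*t), -t*exp(5*t)]
  [-t*exp(5*t), t*exp(5*t), -t*exp(5*t) + exp(5*t)]

Strategy: write A = P · J · P⁻¹ where J is a Jordan canonical form, so e^{tA} = P · e^{tJ} · P⁻¹, and e^{tJ} can be computed block-by-block.

A has Jordan form
J =
  [5, 1, 0]
  [0, 5, 0]
  [0, 0, 5]
(up to reordering of blocks).

Per-block formulas:
  For a 1×1 block at λ = 5: exp(t · [5]) = [e^(5t)].
  For a 2×2 Jordan block J_2(5): exp(t · J_2(5)) = e^(5t)·(I + t·N), where N is the 2×2 nilpotent shift.

After assembling e^{tJ} and conjugating by P, we get:

e^{tA} =
  [exp(5*t), 0, 0]
  [-t*exp(5*t), t*exp(5*t) + exp(5*t), -t*exp(5*t)]
  [-t*exp(5*t), t*exp(5*t), -t*exp(5*t) + exp(5*t)]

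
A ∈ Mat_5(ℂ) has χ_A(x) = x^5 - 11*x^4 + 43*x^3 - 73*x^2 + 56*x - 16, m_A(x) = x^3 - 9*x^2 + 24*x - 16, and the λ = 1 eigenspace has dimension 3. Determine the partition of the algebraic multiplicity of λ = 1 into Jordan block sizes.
Block sizes for λ = 1: [1, 1, 1]

Step 1 — from the characteristic polynomial, algebraic multiplicity of λ = 1 is 3. From dim ker(A − (1)·I) = 3, there are exactly 3 Jordan blocks for λ = 1.
Step 2 — from the minimal polynomial, the factor (x − 1) tells us the largest block for λ = 1 has size 1.
Step 3 — with total size 3, 3 blocks, and largest block 1, the block sizes (in nonincreasing order) are [1, 1, 1].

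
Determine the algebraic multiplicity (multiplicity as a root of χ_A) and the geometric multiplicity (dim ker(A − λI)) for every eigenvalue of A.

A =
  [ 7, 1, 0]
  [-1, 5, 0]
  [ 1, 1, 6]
λ = 6: alg = 3, geom = 2

Step 1 — factor the characteristic polynomial to read off the algebraic multiplicities:
  χ_A(x) = (x - 6)^3

Step 2 — compute geometric multiplicities via the rank-nullity identity g(λ) = n − rank(A − λI):
  rank(A − (6)·I) = 1, so dim ker(A − (6)·I) = n − 1 = 2

Summary:
  λ = 6: algebraic multiplicity = 3, geometric multiplicity = 2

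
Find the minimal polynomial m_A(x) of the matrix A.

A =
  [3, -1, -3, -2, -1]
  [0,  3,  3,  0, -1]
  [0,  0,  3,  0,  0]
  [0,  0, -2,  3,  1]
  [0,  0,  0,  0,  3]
x^3 - 9*x^2 + 27*x - 27

The characteristic polynomial is χ_A(x) = (x - 3)^5, so the eigenvalues are known. The minimal polynomial is
  m_A(x) = Π_λ (x − λ)^{k_λ}
where k_λ is the size of the *largest* Jordan block for λ (equivalently, the smallest k with (A − λI)^k v = 0 for every generalised eigenvector v of λ).

  λ = 3: largest Jordan block has size 3, contributing (x − 3)^3

So m_A(x) = (x - 3)^3 = x^3 - 9*x^2 + 27*x - 27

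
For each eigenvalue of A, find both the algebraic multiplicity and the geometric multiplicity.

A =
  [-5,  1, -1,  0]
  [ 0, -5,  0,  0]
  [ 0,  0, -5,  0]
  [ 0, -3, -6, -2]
λ = -5: alg = 3, geom = 2; λ = -2: alg = 1, geom = 1

Step 1 — factor the characteristic polynomial to read off the algebraic multiplicities:
  χ_A(x) = (x + 2)*(x + 5)^3

Step 2 — compute geometric multiplicities via the rank-nullity identity g(λ) = n − rank(A − λI):
  rank(A − (-5)·I) = 2, so dim ker(A − (-5)·I) = n − 2 = 2
  rank(A − (-2)·I) = 3, so dim ker(A − (-2)·I) = n − 3 = 1

Summary:
  λ = -5: algebraic multiplicity = 3, geometric multiplicity = 2
  λ = -2: algebraic multiplicity = 1, geometric multiplicity = 1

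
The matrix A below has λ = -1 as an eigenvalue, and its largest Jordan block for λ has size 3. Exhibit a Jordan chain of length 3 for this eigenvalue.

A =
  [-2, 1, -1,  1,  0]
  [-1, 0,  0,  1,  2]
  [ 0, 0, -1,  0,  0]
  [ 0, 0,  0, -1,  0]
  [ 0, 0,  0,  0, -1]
A Jordan chain for λ = -1 of length 3:
v_1 = (1, 1, 0, 0, 0)ᵀ
v_2 = (-1, 0, 0, 0, 0)ᵀ
v_3 = (0, 0, 1, 0, 0)ᵀ

Let N = A − (-1)·I. We want v_3 with N^3 v_3 = 0 but N^2 v_3 ≠ 0; then v_{j-1} := N · v_j for j = 3, …, 2.

Pick v_3 = (0, 0, 1, 0, 0)ᵀ.
Then v_2 = N · v_3 = (-1, 0, 0, 0, 0)ᵀ.
Then v_1 = N · v_2 = (1, 1, 0, 0, 0)ᵀ.

Sanity check: (A − (-1)·I) v_1 = (0, 0, 0, 0, 0)ᵀ = 0. ✓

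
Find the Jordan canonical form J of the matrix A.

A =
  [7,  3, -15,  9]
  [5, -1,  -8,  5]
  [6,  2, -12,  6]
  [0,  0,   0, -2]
J_3(-2) ⊕ J_1(-2)

The characteristic polynomial is
  det(x·I − A) = x^4 + 8*x^3 + 24*x^2 + 32*x + 16 = (x + 2)^4

Eigenvalues and multiplicities (the geometric multiplicity of λ is n − rank(A − λI), which equals the number of Jordan blocks for λ):
  λ = -2: algebraic multiplicity = 4, geometric multiplicity = 2

Determining the block sizes for each eigenvalue:
  λ = -2: with am = 4 and gm = 2, the partition is not yet determined (e.g. several partitions of 4 into 2 parts exist). Let N = A − (-2)·I. Computing rank(N^1) = 2, rank(N^2) = 1, rank(N^3) = 0; the number of blocks of size ≥ j is rank(N^{j−1}) − rank(N^j), giving [2, 1, 1]. So we have 1 block(s) of size 3, 1 block(s) of size 1 → block sizes [3, 1]

Assembling the blocks gives a Jordan form
J =
  [-2,  1,  0,  0]
  [ 0, -2,  1,  0]
  [ 0,  0, -2,  0]
  [ 0,  0,  0, -2]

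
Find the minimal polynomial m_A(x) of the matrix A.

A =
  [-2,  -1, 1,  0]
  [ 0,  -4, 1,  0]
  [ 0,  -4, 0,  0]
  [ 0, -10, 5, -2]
x^3 + 6*x^2 + 12*x + 8

The characteristic polynomial is χ_A(x) = (x + 2)^4, so the eigenvalues are known. The minimal polynomial is
  m_A(x) = Π_λ (x − λ)^{k_λ}
where k_λ is the size of the *largest* Jordan block for λ (equivalently, the smallest k with (A − λI)^k v = 0 for every generalised eigenvector v of λ).

  λ = -2: largest Jordan block has size 3, contributing (x + 2)^3

So m_A(x) = (x + 2)^3 = x^3 + 6*x^2 + 12*x + 8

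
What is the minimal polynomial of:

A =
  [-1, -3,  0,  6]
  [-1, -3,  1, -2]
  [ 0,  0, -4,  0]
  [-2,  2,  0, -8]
x^3 + 12*x^2 + 48*x + 64

The characteristic polynomial is χ_A(x) = (x + 4)^4, so the eigenvalues are known. The minimal polynomial is
  m_A(x) = Π_λ (x − λ)^{k_λ}
where k_λ is the size of the *largest* Jordan block for λ (equivalently, the smallest k with (A − λI)^k v = 0 for every generalised eigenvector v of λ).

  λ = -4: largest Jordan block has size 3, contributing (x + 4)^3

So m_A(x) = (x + 4)^3 = x^3 + 12*x^2 + 48*x + 64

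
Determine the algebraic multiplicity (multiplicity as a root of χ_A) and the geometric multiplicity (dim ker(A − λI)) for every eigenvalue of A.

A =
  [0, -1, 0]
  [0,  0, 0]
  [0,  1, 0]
λ = 0: alg = 3, geom = 2

Step 1 — factor the characteristic polynomial to read off the algebraic multiplicities:
  χ_A(x) = x^3

Step 2 — compute geometric multiplicities via the rank-nullity identity g(λ) = n − rank(A − λI):
  rank(A − (0)·I) = 1, so dim ker(A − (0)·I) = n − 1 = 2

Summary:
  λ = 0: algebraic multiplicity = 3, geometric multiplicity = 2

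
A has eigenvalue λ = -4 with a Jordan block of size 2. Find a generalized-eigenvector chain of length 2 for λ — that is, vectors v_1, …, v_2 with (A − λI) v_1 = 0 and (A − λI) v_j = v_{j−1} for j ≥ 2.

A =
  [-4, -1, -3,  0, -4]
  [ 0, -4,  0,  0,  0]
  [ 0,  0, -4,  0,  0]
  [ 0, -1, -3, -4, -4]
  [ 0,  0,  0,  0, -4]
A Jordan chain for λ = -4 of length 2:
v_1 = (-1, 0, 0, -1, 0)ᵀ
v_2 = (0, 1, 0, 0, 0)ᵀ

Let N = A − (-4)·I. We want v_2 with N^2 v_2 = 0 but N^1 v_2 ≠ 0; then v_{j-1} := N · v_j for j = 2, …, 2.

Pick v_2 = (0, 1, 0, 0, 0)ᵀ.
Then v_1 = N · v_2 = (-1, 0, 0, -1, 0)ᵀ.

Sanity check: (A − (-4)·I) v_1 = (0, 0, 0, 0, 0)ᵀ = 0. ✓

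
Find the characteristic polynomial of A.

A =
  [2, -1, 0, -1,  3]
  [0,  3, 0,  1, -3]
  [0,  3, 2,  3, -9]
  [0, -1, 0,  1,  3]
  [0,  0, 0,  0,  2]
x^5 - 10*x^4 + 40*x^3 - 80*x^2 + 80*x - 32

Expanding det(x·I − A) (e.g. by cofactor expansion or by noting that A is similar to its Jordan form J, which has the same characteristic polynomial as A) gives
  χ_A(x) = x^5 - 10*x^4 + 40*x^3 - 80*x^2 + 80*x - 32
which factors as (x - 2)^5. The eigenvalues (with algebraic multiplicities) are λ = 2 with multiplicity 5.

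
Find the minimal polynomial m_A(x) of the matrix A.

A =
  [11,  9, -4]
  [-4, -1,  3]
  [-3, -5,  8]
x^3 - 18*x^2 + 108*x - 216

The characteristic polynomial is χ_A(x) = (x - 6)^3, so the eigenvalues are known. The minimal polynomial is
  m_A(x) = Π_λ (x − λ)^{k_λ}
where k_λ is the size of the *largest* Jordan block for λ (equivalently, the smallest k with (A − λI)^k v = 0 for every generalised eigenvector v of λ).

  λ = 6: largest Jordan block has size 3, contributing (x − 6)^3

So m_A(x) = (x - 6)^3 = x^3 - 18*x^2 + 108*x - 216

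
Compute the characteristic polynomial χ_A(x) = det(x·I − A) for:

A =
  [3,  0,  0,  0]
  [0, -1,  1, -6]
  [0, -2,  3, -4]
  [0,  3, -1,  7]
x^4 - 12*x^3 + 54*x^2 - 108*x + 81

Expanding det(x·I − A) (e.g. by cofactor expansion or by noting that A is similar to its Jordan form J, which has the same characteristic polynomial as A) gives
  χ_A(x) = x^4 - 12*x^3 + 54*x^2 - 108*x + 81
which factors as (x - 3)^4. The eigenvalues (with algebraic multiplicities) are λ = 3 with multiplicity 4.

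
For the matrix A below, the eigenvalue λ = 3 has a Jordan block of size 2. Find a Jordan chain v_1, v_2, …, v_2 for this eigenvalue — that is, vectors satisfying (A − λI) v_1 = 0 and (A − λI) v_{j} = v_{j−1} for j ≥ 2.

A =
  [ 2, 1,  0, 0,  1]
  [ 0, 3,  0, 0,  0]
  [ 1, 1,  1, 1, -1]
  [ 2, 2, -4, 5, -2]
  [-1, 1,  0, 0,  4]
A Jordan chain for λ = 3 of length 2:
v_1 = (-1, 0, 1, 2, -1)ᵀ
v_2 = (1, 0, 0, 0, 0)ᵀ

Let N = A − (3)·I. We want v_2 with N^2 v_2 = 0 but N^1 v_2 ≠ 0; then v_{j-1} := N · v_j for j = 2, …, 2.

Pick v_2 = (1, 0, 0, 0, 0)ᵀ.
Then v_1 = N · v_2 = (-1, 0, 1, 2, -1)ᵀ.

Sanity check: (A − (3)·I) v_1 = (0, 0, 0, 0, 0)ᵀ = 0. ✓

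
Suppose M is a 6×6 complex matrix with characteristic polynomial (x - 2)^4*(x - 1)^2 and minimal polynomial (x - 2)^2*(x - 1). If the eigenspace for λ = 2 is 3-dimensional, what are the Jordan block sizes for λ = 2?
Block sizes for λ = 2: [2, 1, 1]

Step 1 — from the characteristic polynomial, algebraic multiplicity of λ = 2 is 4. From dim ker(M − (2)·I) = 3, there are exactly 3 Jordan blocks for λ = 2.
Step 2 — from the minimal polynomial, the factor (x − 2)^2 tells us the largest block for λ = 2 has size 2.
Step 3 — with total size 4, 3 blocks, and largest block 2, the block sizes (in nonincreasing order) are [2, 1, 1].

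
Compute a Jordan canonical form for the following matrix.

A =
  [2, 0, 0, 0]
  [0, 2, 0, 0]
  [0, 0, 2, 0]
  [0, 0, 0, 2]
J_1(2) ⊕ J_1(2) ⊕ J_1(2) ⊕ J_1(2)

The characteristic polynomial is
  det(x·I − A) = x^4 - 8*x^3 + 24*x^2 - 32*x + 16 = (x - 2)^4

Eigenvalues and multiplicities (the geometric multiplicity of λ is n − rank(A − λI), which equals the number of Jordan blocks for λ):
  λ = 2: algebraic multiplicity = 4, geometric multiplicity = 4

Determining the block sizes for each eigenvalue:
  λ = 2: gm = am = 4, so every block has size 1 → block sizes [1, 1, 1, 1]

Assembling the blocks gives a Jordan form
J =
  [2, 0, 0, 0]
  [0, 2, 0, 0]
  [0, 0, 2, 0]
  [0, 0, 0, 2]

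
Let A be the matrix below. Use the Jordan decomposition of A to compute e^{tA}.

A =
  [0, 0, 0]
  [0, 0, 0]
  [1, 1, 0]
e^{tA} =
  [1, 0, 0]
  [0, 1, 0]
  [t, t, 1]

Strategy: write A = P · J · P⁻¹ where J is a Jordan canonical form, so e^{tA} = P · e^{tJ} · P⁻¹, and e^{tJ} can be computed block-by-block.

A has Jordan form
J =
  [0, 1, 0]
  [0, 0, 0]
  [0, 0, 0]
(up to reordering of blocks).

Per-block formulas:
  For a 1×1 block at λ = 0: exp(t · [0]) = [e^(0t)].
  For a 2×2 Jordan block J_2(0): exp(t · J_2(0)) = e^(0t)·(I + t·N), where N is the 2×2 nilpotent shift.

After assembling e^{tJ} and conjugating by P, we get:

e^{tA} =
  [1, 0, 0]
  [0, 1, 0]
  [t, t, 1]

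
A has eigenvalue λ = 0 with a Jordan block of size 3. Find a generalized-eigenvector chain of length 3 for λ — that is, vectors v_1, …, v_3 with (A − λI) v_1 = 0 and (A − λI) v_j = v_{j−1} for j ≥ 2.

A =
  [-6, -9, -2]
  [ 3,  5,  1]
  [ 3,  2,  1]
A Jordan chain for λ = 0 of length 3:
v_1 = (3, 0, -9)ᵀ
v_2 = (-6, 3, 3)ᵀ
v_3 = (1, 0, 0)ᵀ

Let N = A − (0)·I. We want v_3 with N^3 v_3 = 0 but N^2 v_3 ≠ 0; then v_{j-1} := N · v_j for j = 3, …, 2.

Pick v_3 = (1, 0, 0)ᵀ.
Then v_2 = N · v_3 = (-6, 3, 3)ᵀ.
Then v_1 = N · v_2 = (3, 0, -9)ᵀ.

Sanity check: (A − (0)·I) v_1 = (0, 0, 0)ᵀ = 0. ✓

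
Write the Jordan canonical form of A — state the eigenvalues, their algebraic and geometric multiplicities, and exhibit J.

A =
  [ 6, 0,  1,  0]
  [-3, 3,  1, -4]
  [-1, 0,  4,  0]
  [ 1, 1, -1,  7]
J_3(5) ⊕ J_1(5)

The characteristic polynomial is
  det(x·I − A) = x^4 - 20*x^3 + 150*x^2 - 500*x + 625 = (x - 5)^4

Eigenvalues and multiplicities (the geometric multiplicity of λ is n − rank(A − λI), which equals the number of Jordan blocks for λ):
  λ = 5: algebraic multiplicity = 4, geometric multiplicity = 2

Determining the block sizes for each eigenvalue:
  λ = 5: with am = 4 and gm = 2, the partition is not yet determined (e.g. several partitions of 4 into 2 parts exist). Let N = A − (5)·I. Computing rank(N^1) = 2, rank(N^2) = 1, rank(N^3) = 0; the number of blocks of size ≥ j is rank(N^{j−1}) − rank(N^j), giving [2, 1, 1]. So we have 1 block(s) of size 3, 1 block(s) of size 1 → block sizes [3, 1]

Assembling the blocks gives a Jordan form
J =
  [5, 1, 0, 0]
  [0, 5, 1, 0]
  [0, 0, 5, 0]
  [0, 0, 0, 5]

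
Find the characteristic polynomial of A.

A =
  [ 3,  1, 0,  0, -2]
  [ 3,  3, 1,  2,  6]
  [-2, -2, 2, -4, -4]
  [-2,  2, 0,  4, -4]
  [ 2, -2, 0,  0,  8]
x^5 - 20*x^4 + 160*x^3 - 640*x^2 + 1280*x - 1024

Expanding det(x·I − A) (e.g. by cofactor expansion or by noting that A is similar to its Jordan form J, which has the same characteristic polynomial as A) gives
  χ_A(x) = x^5 - 20*x^4 + 160*x^3 - 640*x^2 + 1280*x - 1024
which factors as (x - 4)^5. The eigenvalues (with algebraic multiplicities) are λ = 4 with multiplicity 5.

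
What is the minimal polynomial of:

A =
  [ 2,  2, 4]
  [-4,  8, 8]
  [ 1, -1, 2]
x^2 - 8*x + 16

The characteristic polynomial is χ_A(x) = (x - 4)^3, so the eigenvalues are known. The minimal polynomial is
  m_A(x) = Π_λ (x − λ)^{k_λ}
where k_λ is the size of the *largest* Jordan block for λ (equivalently, the smallest k with (A − λI)^k v = 0 for every generalised eigenvector v of λ).

  λ = 4: largest Jordan block has size 2, contributing (x − 4)^2

So m_A(x) = (x - 4)^2 = x^2 - 8*x + 16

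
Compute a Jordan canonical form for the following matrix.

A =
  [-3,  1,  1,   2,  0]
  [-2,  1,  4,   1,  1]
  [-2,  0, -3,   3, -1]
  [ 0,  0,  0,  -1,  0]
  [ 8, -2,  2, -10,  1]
J_2(-1) ⊕ J_2(-1) ⊕ J_1(-1)

The characteristic polynomial is
  det(x·I − A) = x^5 + 5*x^4 + 10*x^3 + 10*x^2 + 5*x + 1 = (x + 1)^5

Eigenvalues and multiplicities (the geometric multiplicity of λ is n − rank(A − λI), which equals the number of Jordan blocks for λ):
  λ = -1: algebraic multiplicity = 5, geometric multiplicity = 3

Determining the block sizes for each eigenvalue:
  λ = -1: with am = 5 and gm = 3, the partition is not yet determined (e.g. several partitions of 5 into 3 parts exist). Let N = A − (-1)·I. Computing rank(N^1) = 2, rank(N^2) = 0; the number of blocks of size ≥ j is rank(N^{j−1}) − rank(N^j), giving [3, 2]. So we have 2 block(s) of size 2, 1 block(s) of size 1 → block sizes [2, 2, 1]

Assembling the blocks gives a Jordan form
J =
  [-1,  1,  0,  0,  0]
  [ 0, -1,  0,  0,  0]
  [ 0,  0, -1,  1,  0]
  [ 0,  0,  0, -1,  0]
  [ 0,  0,  0,  0, -1]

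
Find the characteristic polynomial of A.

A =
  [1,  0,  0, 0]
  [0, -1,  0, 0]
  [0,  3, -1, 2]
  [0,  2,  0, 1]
x^4 - 2*x^2 + 1

Expanding det(x·I − A) (e.g. by cofactor expansion or by noting that A is similar to its Jordan form J, which has the same characteristic polynomial as A) gives
  χ_A(x) = x^4 - 2*x^2 + 1
which factors as (x - 1)^2*(x + 1)^2. The eigenvalues (with algebraic multiplicities) are λ = -1 with multiplicity 2, λ = 1 with multiplicity 2.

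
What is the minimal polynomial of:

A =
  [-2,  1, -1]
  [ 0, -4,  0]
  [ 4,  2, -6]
x^2 + 8*x + 16

The characteristic polynomial is χ_A(x) = (x + 4)^3, so the eigenvalues are known. The minimal polynomial is
  m_A(x) = Π_λ (x − λ)^{k_λ}
where k_λ is the size of the *largest* Jordan block for λ (equivalently, the smallest k with (A − λI)^k v = 0 for every generalised eigenvector v of λ).

  λ = -4: largest Jordan block has size 2, contributing (x + 4)^2

So m_A(x) = (x + 4)^2 = x^2 + 8*x + 16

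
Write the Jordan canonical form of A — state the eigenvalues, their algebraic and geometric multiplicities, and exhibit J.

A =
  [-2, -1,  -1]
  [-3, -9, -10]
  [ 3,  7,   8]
J_2(-2) ⊕ J_1(1)

The characteristic polynomial is
  det(x·I − A) = x^3 + 3*x^2 - 4 = (x - 1)*(x + 2)^2

Eigenvalues and multiplicities (the geometric multiplicity of λ is n − rank(A − λI), which equals the number of Jordan blocks for λ):
  λ = -2: algebraic multiplicity = 2, geometric multiplicity = 1
  λ = 1: algebraic multiplicity = 1, geometric multiplicity = 1

Determining the block sizes for each eigenvalue:
  λ = -2: one block (gm = 1), so the single block has size am = 2 → block sizes [2]
  λ = 1: one block (gm = 1), so the single block has size am = 1 → block sizes [1]

Assembling the blocks gives a Jordan form
J =
  [-2,  1, 0]
  [ 0, -2, 0]
  [ 0,  0, 1]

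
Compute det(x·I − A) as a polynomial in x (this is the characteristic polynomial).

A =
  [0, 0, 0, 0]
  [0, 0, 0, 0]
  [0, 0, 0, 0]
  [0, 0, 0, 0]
x^4

Expanding det(x·I − A) (e.g. by cofactor expansion or by noting that A is similar to its Jordan form J, which has the same characteristic polynomial as A) gives
  χ_A(x) = x^4
which factors as x^4. The eigenvalues (with algebraic multiplicities) are λ = 0 with multiplicity 4.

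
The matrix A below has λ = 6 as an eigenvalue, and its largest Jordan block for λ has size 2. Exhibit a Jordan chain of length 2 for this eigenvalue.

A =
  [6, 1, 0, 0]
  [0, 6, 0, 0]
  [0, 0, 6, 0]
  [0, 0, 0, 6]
A Jordan chain for λ = 6 of length 2:
v_1 = (1, 0, 0, 0)ᵀ
v_2 = (0, 1, 0, 0)ᵀ

Let N = A − (6)·I. We want v_2 with N^2 v_2 = 0 but N^1 v_2 ≠ 0; then v_{j-1} := N · v_j for j = 2, …, 2.

Pick v_2 = (0, 1, 0, 0)ᵀ.
Then v_1 = N · v_2 = (1, 0, 0, 0)ᵀ.

Sanity check: (A − (6)·I) v_1 = (0, 0, 0, 0)ᵀ = 0. ✓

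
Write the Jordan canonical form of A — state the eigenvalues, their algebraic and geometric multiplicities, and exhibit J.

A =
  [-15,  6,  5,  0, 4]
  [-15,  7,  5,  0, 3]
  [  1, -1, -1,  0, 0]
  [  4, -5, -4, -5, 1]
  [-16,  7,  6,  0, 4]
J_1(-5) ⊕ J_1(-5) ⊕ J_3(0)

The characteristic polynomial is
  det(x·I − A) = x^5 + 10*x^4 + 25*x^3 = x^3*(x + 5)^2

Eigenvalues and multiplicities (the geometric multiplicity of λ is n − rank(A − λI), which equals the number of Jordan blocks for λ):
  λ = -5: algebraic multiplicity = 2, geometric multiplicity = 2
  λ = 0: algebraic multiplicity = 3, geometric multiplicity = 1

Determining the block sizes for each eigenvalue:
  λ = -5: gm = am = 2, so every block has size 1 → block sizes [1, 1]
  λ = 0: one block (gm = 1), so the single block has size am = 3 → block sizes [3]

Assembling the blocks gives a Jordan form
J =
  [-5,  0, 0, 0, 0]
  [ 0, -5, 0, 0, 0]
  [ 0,  0, 0, 1, 0]
  [ 0,  0, 0, 0, 1]
  [ 0,  0, 0, 0, 0]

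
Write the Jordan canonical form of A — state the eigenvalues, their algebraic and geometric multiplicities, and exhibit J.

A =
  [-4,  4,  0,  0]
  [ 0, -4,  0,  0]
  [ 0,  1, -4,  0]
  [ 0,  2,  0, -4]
J_2(-4) ⊕ J_1(-4) ⊕ J_1(-4)

The characteristic polynomial is
  det(x·I − A) = x^4 + 16*x^3 + 96*x^2 + 256*x + 256 = (x + 4)^4

Eigenvalues and multiplicities (the geometric multiplicity of λ is n − rank(A − λI), which equals the number of Jordan blocks for λ):
  λ = -4: algebraic multiplicity = 4, geometric multiplicity = 3

Determining the block sizes for each eigenvalue:
  λ = -4: 3 blocks summing to 4 forces exactly one block of size 2 and the rest size 1 → block sizes [2, 1, 1]

Assembling the blocks gives a Jordan form
J =
  [-4,  1,  0,  0]
  [ 0, -4,  0,  0]
  [ 0,  0, -4,  0]
  [ 0,  0,  0, -4]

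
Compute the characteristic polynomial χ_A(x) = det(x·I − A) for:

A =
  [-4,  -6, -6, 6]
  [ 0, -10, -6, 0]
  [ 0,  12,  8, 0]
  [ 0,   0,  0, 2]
x^4 + 4*x^3 - 12*x^2 - 32*x + 64

Expanding det(x·I − A) (e.g. by cofactor expansion or by noting that A is similar to its Jordan form J, which has the same characteristic polynomial as A) gives
  χ_A(x) = x^4 + 4*x^3 - 12*x^2 - 32*x + 64
which factors as (x - 2)^2*(x + 4)^2. The eigenvalues (with algebraic multiplicities) are λ = -4 with multiplicity 2, λ = 2 with multiplicity 2.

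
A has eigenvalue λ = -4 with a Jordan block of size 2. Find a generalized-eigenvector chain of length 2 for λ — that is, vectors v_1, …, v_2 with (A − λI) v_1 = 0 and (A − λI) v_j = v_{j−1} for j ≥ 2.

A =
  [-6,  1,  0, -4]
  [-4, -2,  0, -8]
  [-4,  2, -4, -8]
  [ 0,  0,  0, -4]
A Jordan chain for λ = -4 of length 2:
v_1 = (-2, -4, -4, 0)ᵀ
v_2 = (1, 0, 0, 0)ᵀ

Let N = A − (-4)·I. We want v_2 with N^2 v_2 = 0 but N^1 v_2 ≠ 0; then v_{j-1} := N · v_j for j = 2, …, 2.

Pick v_2 = (1, 0, 0, 0)ᵀ.
Then v_1 = N · v_2 = (-2, -4, -4, 0)ᵀ.

Sanity check: (A − (-4)·I) v_1 = (0, 0, 0, 0)ᵀ = 0. ✓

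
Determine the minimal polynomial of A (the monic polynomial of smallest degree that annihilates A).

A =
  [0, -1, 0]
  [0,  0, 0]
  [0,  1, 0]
x^2

The characteristic polynomial is χ_A(x) = x^3, so the eigenvalues are known. The minimal polynomial is
  m_A(x) = Π_λ (x − λ)^{k_λ}
where k_λ is the size of the *largest* Jordan block for λ (equivalently, the smallest k with (A − λI)^k v = 0 for every generalised eigenvector v of λ).

  λ = 0: largest Jordan block has size 2, contributing (x − 0)^2

So m_A(x) = x^2 = x^2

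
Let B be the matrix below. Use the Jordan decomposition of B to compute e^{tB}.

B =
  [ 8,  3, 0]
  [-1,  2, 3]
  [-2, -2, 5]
e^{tB} =
  [3*t^2*exp(5*t) + 3*t*exp(5*t) + exp(5*t), 3*t*exp(5*t), 9*t^2*exp(5*t)/2]
  [-3*t^2*exp(5*t) - t*exp(5*t), -3*t*exp(5*t) + exp(5*t), -9*t^2*exp(5*t)/2 + 3*t*exp(5*t)]
  [-2*t^2*exp(5*t) - 2*t*exp(5*t), -2*t*exp(5*t), -3*t^2*exp(5*t) + exp(5*t)]

Strategy: write B = P · J · P⁻¹ where J is a Jordan canonical form, so e^{tB} = P · e^{tJ} · P⁻¹, and e^{tJ} can be computed block-by-block.

B has Jordan form
J =
  [5, 1, 0]
  [0, 5, 1]
  [0, 0, 5]
(up to reordering of blocks).

Per-block formulas:
  For a 3×3 Jordan block J_3(5): exp(t · J_3(5)) = e^(5t)·(I + t·N + (t^2/2)·N^2), where N is the 3×3 nilpotent shift.

After assembling e^{tJ} and conjugating by P, we get:

e^{tB} =
  [3*t^2*exp(5*t) + 3*t*exp(5*t) + exp(5*t), 3*t*exp(5*t), 9*t^2*exp(5*t)/2]
  [-3*t^2*exp(5*t) - t*exp(5*t), -3*t*exp(5*t) + exp(5*t), -9*t^2*exp(5*t)/2 + 3*t*exp(5*t)]
  [-2*t^2*exp(5*t) - 2*t*exp(5*t), -2*t*exp(5*t), -3*t^2*exp(5*t) + exp(5*t)]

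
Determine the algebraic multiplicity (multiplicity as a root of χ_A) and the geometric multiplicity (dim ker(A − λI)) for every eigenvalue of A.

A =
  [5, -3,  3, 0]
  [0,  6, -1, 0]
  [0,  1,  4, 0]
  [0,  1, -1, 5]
λ = 5: alg = 4, geom = 3

Step 1 — factor the characteristic polynomial to read off the algebraic multiplicities:
  χ_A(x) = (x - 5)^4

Step 2 — compute geometric multiplicities via the rank-nullity identity g(λ) = n − rank(A − λI):
  rank(A − (5)·I) = 1, so dim ker(A − (5)·I) = n − 1 = 3

Summary:
  λ = 5: algebraic multiplicity = 4, geometric multiplicity = 3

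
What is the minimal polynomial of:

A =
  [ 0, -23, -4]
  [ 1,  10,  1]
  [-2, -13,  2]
x^3 - 12*x^2 + 48*x - 64

The characteristic polynomial is χ_A(x) = (x - 4)^3, so the eigenvalues are known. The minimal polynomial is
  m_A(x) = Π_λ (x − λ)^{k_λ}
where k_λ is the size of the *largest* Jordan block for λ (equivalently, the smallest k with (A − λI)^k v = 0 for every generalised eigenvector v of λ).

  λ = 4: largest Jordan block has size 3, contributing (x − 4)^3

So m_A(x) = (x - 4)^3 = x^3 - 12*x^2 + 48*x - 64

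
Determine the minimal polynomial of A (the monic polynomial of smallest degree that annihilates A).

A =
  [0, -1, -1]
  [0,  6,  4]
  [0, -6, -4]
x^3 - 2*x^2

The characteristic polynomial is χ_A(x) = x^2*(x - 2), so the eigenvalues are known. The minimal polynomial is
  m_A(x) = Π_λ (x − λ)^{k_λ}
where k_λ is the size of the *largest* Jordan block for λ (equivalently, the smallest k with (A − λI)^k v = 0 for every generalised eigenvector v of λ).

  λ = 0: largest Jordan block has size 2, contributing (x − 0)^2
  λ = 2: largest Jordan block has size 1, contributing (x − 2)

So m_A(x) = x^2*(x - 2) = x^3 - 2*x^2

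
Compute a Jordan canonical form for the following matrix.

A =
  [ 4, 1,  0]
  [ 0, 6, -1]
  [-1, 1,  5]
J_3(5)

The characteristic polynomial is
  det(x·I − A) = x^3 - 15*x^2 + 75*x - 125 = (x - 5)^3

Eigenvalues and multiplicities (the geometric multiplicity of λ is n − rank(A − λI), which equals the number of Jordan blocks for λ):
  λ = 5: algebraic multiplicity = 3, geometric multiplicity = 1

Determining the block sizes for each eigenvalue:
  λ = 5: one block (gm = 1), so the single block has size am = 3 → block sizes [3]

Assembling the blocks gives a Jordan form
J =
  [5, 1, 0]
  [0, 5, 1]
  [0, 0, 5]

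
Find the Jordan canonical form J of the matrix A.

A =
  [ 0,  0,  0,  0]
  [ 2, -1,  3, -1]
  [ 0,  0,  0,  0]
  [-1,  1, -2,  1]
J_3(0) ⊕ J_1(0)

The characteristic polynomial is
  det(x·I − A) = x^4

Eigenvalues and multiplicities (the geometric multiplicity of λ is n − rank(A − λI), which equals the number of Jordan blocks for λ):
  λ = 0: algebraic multiplicity = 4, geometric multiplicity = 2

Determining the block sizes for each eigenvalue:
  λ = 0: with am = 4 and gm = 2, the partition is not yet determined (e.g. several partitions of 4 into 2 parts exist). Let N = A − (0)·I. Computing rank(N^1) = 2, rank(N^2) = 1, rank(N^3) = 0; the number of blocks of size ≥ j is rank(N^{j−1}) − rank(N^j), giving [2, 1, 1]. So we have 1 block(s) of size 3, 1 block(s) of size 1 → block sizes [3, 1]

Assembling the blocks gives a Jordan form
J =
  [0, 1, 0, 0]
  [0, 0, 1, 0]
  [0, 0, 0, 0]
  [0, 0, 0, 0]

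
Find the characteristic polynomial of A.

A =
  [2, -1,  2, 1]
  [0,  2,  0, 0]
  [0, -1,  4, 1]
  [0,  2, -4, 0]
x^4 - 8*x^3 + 24*x^2 - 32*x + 16

Expanding det(x·I − A) (e.g. by cofactor expansion or by noting that A is similar to its Jordan form J, which has the same characteristic polynomial as A) gives
  χ_A(x) = x^4 - 8*x^3 + 24*x^2 - 32*x + 16
which factors as (x - 2)^4. The eigenvalues (with algebraic multiplicities) are λ = 2 with multiplicity 4.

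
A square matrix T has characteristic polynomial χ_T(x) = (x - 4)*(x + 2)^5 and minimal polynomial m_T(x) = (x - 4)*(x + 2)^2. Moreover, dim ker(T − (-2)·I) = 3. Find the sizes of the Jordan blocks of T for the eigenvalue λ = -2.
Block sizes for λ = -2: [2, 2, 1]

Step 1 — from the characteristic polynomial, algebraic multiplicity of λ = -2 is 5. From dim ker(T − (-2)·I) = 3, there are exactly 3 Jordan blocks for λ = -2.
Step 2 — from the minimal polynomial, the factor (x + 2)^2 tells us the largest block for λ = -2 has size 2.
Step 3 — with total size 5, 3 blocks, and largest block 2, the block sizes (in nonincreasing order) are [2, 2, 1].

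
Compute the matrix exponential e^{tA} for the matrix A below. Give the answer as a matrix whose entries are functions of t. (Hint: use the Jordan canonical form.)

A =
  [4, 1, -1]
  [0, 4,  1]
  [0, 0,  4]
e^{tA} =
  [exp(4*t), t*exp(4*t), t^2*exp(4*t)/2 - t*exp(4*t)]
  [0, exp(4*t), t*exp(4*t)]
  [0, 0, exp(4*t)]

Strategy: write A = P · J · P⁻¹ where J is a Jordan canonical form, so e^{tA} = P · e^{tJ} · P⁻¹, and e^{tJ} can be computed block-by-block.

A has Jordan form
J =
  [4, 1, 0]
  [0, 4, 1]
  [0, 0, 4]
(up to reordering of blocks).

Per-block formulas:
  For a 3×3 Jordan block J_3(4): exp(t · J_3(4)) = e^(4t)·(I + t·N + (t^2/2)·N^2), where N is the 3×3 nilpotent shift.

After assembling e^{tJ} and conjugating by P, we get:

e^{tA} =
  [exp(4*t), t*exp(4*t), t^2*exp(4*t)/2 - t*exp(4*t)]
  [0, exp(4*t), t*exp(4*t)]
  [0, 0, exp(4*t)]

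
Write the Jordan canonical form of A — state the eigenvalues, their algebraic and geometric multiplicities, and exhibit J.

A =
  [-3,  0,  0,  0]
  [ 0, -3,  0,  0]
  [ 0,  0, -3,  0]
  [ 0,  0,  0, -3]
J_1(-3) ⊕ J_1(-3) ⊕ J_1(-3) ⊕ J_1(-3)

The characteristic polynomial is
  det(x·I − A) = x^4 + 12*x^3 + 54*x^2 + 108*x + 81 = (x + 3)^4

Eigenvalues and multiplicities (the geometric multiplicity of λ is n − rank(A − λI), which equals the number of Jordan blocks for λ):
  λ = -3: algebraic multiplicity = 4, geometric multiplicity = 4

Determining the block sizes for each eigenvalue:
  λ = -3: gm = am = 4, so every block has size 1 → block sizes [1, 1, 1, 1]

Assembling the blocks gives a Jordan form
J =
  [-3,  0,  0,  0]
  [ 0, -3,  0,  0]
  [ 0,  0, -3,  0]
  [ 0,  0,  0, -3]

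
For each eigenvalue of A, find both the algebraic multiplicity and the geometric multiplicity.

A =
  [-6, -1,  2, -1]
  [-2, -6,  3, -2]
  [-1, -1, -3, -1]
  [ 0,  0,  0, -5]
λ = -5: alg = 4, geom = 2

Step 1 — factor the characteristic polynomial to read off the algebraic multiplicities:
  χ_A(x) = (x + 5)^4

Step 2 — compute geometric multiplicities via the rank-nullity identity g(λ) = n − rank(A − λI):
  rank(A − (-5)·I) = 2, so dim ker(A − (-5)·I) = n − 2 = 2

Summary:
  λ = -5: algebraic multiplicity = 4, geometric multiplicity = 2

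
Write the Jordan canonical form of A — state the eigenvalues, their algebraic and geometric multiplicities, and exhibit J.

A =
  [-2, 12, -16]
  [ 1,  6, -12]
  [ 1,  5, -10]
J_3(-2)

The characteristic polynomial is
  det(x·I − A) = x^3 + 6*x^2 + 12*x + 8 = (x + 2)^3

Eigenvalues and multiplicities (the geometric multiplicity of λ is n − rank(A − λI), which equals the number of Jordan blocks for λ):
  λ = -2: algebraic multiplicity = 3, geometric multiplicity = 1

Determining the block sizes for each eigenvalue:
  λ = -2: one block (gm = 1), so the single block has size am = 3 → block sizes [3]

Assembling the blocks gives a Jordan form
J =
  [-2,  1,  0]
  [ 0, -2,  1]
  [ 0,  0, -2]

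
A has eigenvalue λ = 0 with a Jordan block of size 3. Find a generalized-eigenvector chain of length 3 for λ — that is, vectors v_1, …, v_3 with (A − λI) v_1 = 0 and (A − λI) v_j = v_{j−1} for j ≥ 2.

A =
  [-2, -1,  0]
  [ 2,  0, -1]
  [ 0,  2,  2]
A Jordan chain for λ = 0 of length 3:
v_1 = (2, -4, 4)ᵀ
v_2 = (-2, 2, 0)ᵀ
v_3 = (1, 0, 0)ᵀ

Let N = A − (0)·I. We want v_3 with N^3 v_3 = 0 but N^2 v_3 ≠ 0; then v_{j-1} := N · v_j for j = 3, …, 2.

Pick v_3 = (1, 0, 0)ᵀ.
Then v_2 = N · v_3 = (-2, 2, 0)ᵀ.
Then v_1 = N · v_2 = (2, -4, 4)ᵀ.

Sanity check: (A − (0)·I) v_1 = (0, 0, 0)ᵀ = 0. ✓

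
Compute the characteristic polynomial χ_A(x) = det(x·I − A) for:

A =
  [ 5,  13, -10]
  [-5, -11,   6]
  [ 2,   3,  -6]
x^3 + 12*x^2 + 48*x + 64

Expanding det(x·I − A) (e.g. by cofactor expansion or by noting that A is similar to its Jordan form J, which has the same characteristic polynomial as A) gives
  χ_A(x) = x^3 + 12*x^2 + 48*x + 64
which factors as (x + 4)^3. The eigenvalues (with algebraic multiplicities) are λ = -4 with multiplicity 3.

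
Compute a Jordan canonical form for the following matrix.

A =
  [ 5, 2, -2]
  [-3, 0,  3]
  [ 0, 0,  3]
J_1(2) ⊕ J_1(3) ⊕ J_1(3)

The characteristic polynomial is
  det(x·I − A) = x^3 - 8*x^2 + 21*x - 18 = (x - 3)^2*(x - 2)

Eigenvalues and multiplicities (the geometric multiplicity of λ is n − rank(A − λI), which equals the number of Jordan blocks for λ):
  λ = 2: algebraic multiplicity = 1, geometric multiplicity = 1
  λ = 3: algebraic multiplicity = 2, geometric multiplicity = 2

Determining the block sizes for each eigenvalue:
  λ = 2: one block (gm = 1), so the single block has size am = 1 → block sizes [1]
  λ = 3: gm = am = 2, so every block has size 1 → block sizes [1, 1]

Assembling the blocks gives a Jordan form
J =
  [2, 0, 0]
  [0, 3, 0]
  [0, 0, 3]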